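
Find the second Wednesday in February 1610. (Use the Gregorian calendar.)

February 1, 1610 is a Monday.
The first Wednesday is therefore February 3 (2 days later).
The second Wednesday is 3 + 1×7 = February 10.

February 10, 1610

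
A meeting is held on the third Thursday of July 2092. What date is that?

July 17, 2092

July 1, 2092 is a Tuesday.
The first Thursday is therefore July 3 (2 days later).
The third Thursday is 3 + 2×7 = July 17.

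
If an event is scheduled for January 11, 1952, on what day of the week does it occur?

Doomsday rule: the anchor day for the 1900s is Wednesday. For year 52: 52÷12 = 4 r 4, and 4÷4 = 1, so 4+4+1 = 9.
Wednesday + 9 ≡ Friday — that's 1952's doomsday.
In January the doomsday date is Jan 4 (1952 is a leap year (divisible by 4)).
Jan 11 is 7 days after Jan 4; 7 mod 7 = 0, so Friday + 0 = Friday.

Friday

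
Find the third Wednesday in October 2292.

October 1, 2292 is a Saturday.
The first Wednesday is therefore October 5 (4 days later).
The third Wednesday is 5 + 2×7 = October 19.

October 19, 2292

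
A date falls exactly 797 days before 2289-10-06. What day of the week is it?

Monday

Oct 6, 2289 is a Sunday.
797 mod 7 = 6, so 797 days before a Sunday is Sunday − 6 = Monday.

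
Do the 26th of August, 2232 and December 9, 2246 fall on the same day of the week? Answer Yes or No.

No

From Aug 26, 2232 to Dec 9, 2246 is 5218 days.
5218 mod 7 = 3, so they are different weekdays.
(Aug 26, 2232 is a Sunday; Dec 9, 2246 is a Wednesday.)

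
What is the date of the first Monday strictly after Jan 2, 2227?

Jan 2, 2227 is a Tuesday.
From Tuesday to the next Monday is 6 days.
Jan 2, 2227 + 6 = Jan 8, 2227.

January 8, 2227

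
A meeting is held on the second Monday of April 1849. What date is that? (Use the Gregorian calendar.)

April 9, 1849

April 1, 1849 is a Sunday.
The first Monday is therefore April 2 (1 days later).
The second Monday is 2 + 1×7 = April 9.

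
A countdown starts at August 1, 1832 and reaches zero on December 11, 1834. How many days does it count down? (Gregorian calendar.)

Aug 1, 1832 → Aug 1, 1833: 365 days.
Aug 1, 1833 → Aug 1, 1834: 365 days.
Aug 1, 1834 → Sep 1, 1834: 31 days (August has 31).
Sep 1, 1834 → Oct 1, 1834: 30 days (September has 30).
Oct 1, 1834 → Nov 1, 1834: 31 days (October has 31).
Nov 1, 1834 → Dec 1, 1834: 30 days (November has 30).
Dec 1, 1834 → Dec 11, 1834: 10 days.
Total: 862 days.

862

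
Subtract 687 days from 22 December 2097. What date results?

−365 (one year) → Dec 22, 2096 (322 left).
−22 → Nov 30, 2096 (end of Nov, 30 days; 300 left).
−30 → Oct 31, 2096 (end of Oct, 31 days; 270 left).
−31 → Sep 30, 2096 (end of Sep, 30 days; 239 left).
−30 → Aug 31, 2096 (end of Aug, 31 days; 209 left).
−31 → Jul 31, 2096 (end of Jul, 31 days; 178 left).
−31 → Jun 30, 2096 (end of Jun, 30 days; 147 left).
−30 → May 31, 2096 (end of May, 31 days; 117 left).
−31 → Apr 30, 2096 (end of Apr, 30 days; 86 left).
−30 → Mar 31, 2096 (end of Mar, 31 days; 56 left).
−31 → Feb 29, 2096 (end of Feb, 29 days; 25 left).
−25 → Feb 4, 2096.

February 4, 2096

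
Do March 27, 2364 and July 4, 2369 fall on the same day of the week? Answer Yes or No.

From Mar 27, 2364 to Jul 4, 2369 is 1925 days.
1925 mod 7 = 0, so they are the same weekday.
(Mar 27, 2364 is a Friday; Jul 4, 2369 is a Friday.)

Yes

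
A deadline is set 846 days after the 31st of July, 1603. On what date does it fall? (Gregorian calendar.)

November 23, 1605

+366 (one year; includes Feb 29, 1604) → Jul 31, 1604 (480 left).
+365 (one year) → Jul 31, 1605 (115 left).
Jul has 31 days: +1 → Aug 1, 1605 (114 left).
Aug has 31 days: +31 → Sep 1, 1605 (83 left).
Sep has 30 days: +30 → Oct 1, 1605 (53 left).
Oct has 31 days: +31 → Nov 1, 1605 (22 left).
+22 → Nov 23, 1605.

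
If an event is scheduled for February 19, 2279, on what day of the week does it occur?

Wednesday

Doomsday rule: the anchor day for the 2200s is Friday. For year 79: 79÷12 = 6 r 7, and 7÷4 = 1, so 6+7+1 = 14.
Friday + 14 ≡ Friday — that's 2279's doomsday.
In February the doomsday date is Feb 28 (2279 is not a leap year).
Feb 19 is 9 days before Feb 28; 9 mod 7 = 2, so Friday − 2 = Wednesday.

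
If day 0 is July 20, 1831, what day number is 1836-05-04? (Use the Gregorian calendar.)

1750

Jul 20, 1831 → Jul 20, 1832: 366 days (Feb 29, 1832 is in that span).
Jul 20, 1832 → Jul 20, 1833: 365 days.
Jul 20, 1833 → Jul 20, 1834: 365 days.
Jul 20, 1834 → Jul 20, 1835: 365 days.
Jul 20, 1835 → Aug 20, 1835: 31 days (July has 31).
Aug 20, 1835 → Sep 20, 1835: 31 days (August has 31).
Sep 20, 1835 → Oct 20, 1835: 30 days (September has 30).
Oct 20, 1835 → Nov 20, 1835: 31 days (October has 31).
Nov 20, 1835 → Dec 20, 1835: 30 days (November has 30).
Dec 20, 1835 → Jan 20, 1836: 31 days (December has 31).
Jan 20, 1836 → Feb 20, 1836: 31 days (January has 31).
Feb 20, 1836 → Mar 20, 1836: 29 days (February has 29).
Mar 20, 1836 → Apr 20, 1836: 31 days (March has 31).
Apr 20, 1836 → May 4, 1836: 14 days.
Total: 1750 days.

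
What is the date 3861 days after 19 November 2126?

+365 (one year) → Nov 19, 2127 (3496 left).
+366 (one year; includes Feb 29, 2128) → Nov 19, 2128 (3130 left).
+365 (one year) → Nov 19, 2129 (2765 left).
+365 (one year) → Nov 19, 2130 (2400 left).
+365 (one year) → Nov 19, 2131 (2035 left).
+366 (one year; includes Feb 29, 2132) → Nov 19, 2132 (1669 left).
+365 (one year) → Nov 19, 2133 (1304 left).
+365 (one year) → Nov 19, 2134 (939 left).
+365 (one year) → Nov 19, 2135 (574 left).
+366 (one year; includes Feb 29, 2136) → Nov 19, 2136 (208 left).
Nov has 30 days: +12 → Dec 1, 2136 (196 left).
Dec has 31 days: +31 → Jan 1, 2137 (165 left).
Jan has 31 days: +31 → Feb 1, 2137 (134 left).
Feb has 28 days: +28 → Mar 1, 2137 (106 left).
Mar has 31 days: +31 → Apr 1, 2137 (75 left).
Apr has 30 days: +30 → May 1, 2137 (45 left).
May has 31 days: +31 → Jun 1, 2137 (14 left).
+14 → Jun 15, 2137.

June 15, 2137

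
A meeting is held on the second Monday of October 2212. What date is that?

October 12, 2212

October 1, 2212 is a Thursday.
The first Monday is therefore October 5 (4 days later).
The second Monday is 5 + 1×7 = October 12.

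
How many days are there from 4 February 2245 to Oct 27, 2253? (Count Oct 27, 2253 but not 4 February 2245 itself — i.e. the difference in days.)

Feb 4, 2245 → Feb 4, 2246: 365 days.
Feb 4, 2246 → Feb 4, 2247: 365 days.
Feb 4, 2247 → Feb 4, 2248: 365 days.
Feb 4, 2248 → Feb 4, 2249: 366 days (Feb 29, 2248 is in that span).
Feb 4, 2249 → Feb 4, 2250: 365 days.
Feb 4, 2250 → Feb 4, 2251: 365 days.
Feb 4, 2251 → Feb 4, 2252: 365 days.
Feb 4, 2252 → Feb 4, 2253: 366 days (Feb 29, 2252 is in that span).
Feb 4, 2253 → Mar 4, 2253: 28 days (February has 28).
Mar 4, 2253 → Apr 4, 2253: 31 days (March has 31).
Apr 4, 2253 → May 4, 2253: 30 days (April has 30).
May 4, 2253 → Jun 4, 2253: 31 days (May has 31).
Jun 4, 2253 → Jul 4, 2253: 30 days (June has 30).
Jul 4, 2253 → Aug 4, 2253: 31 days (July has 31).
Aug 4, 2253 → Sep 4, 2253: 31 days (August has 31).
Sep 4, 2253 → Oct 4, 2253: 30 days (September has 30).
Oct 4, 2253 → Oct 27, 2253: 23 days.
Total: 3187 days.

3187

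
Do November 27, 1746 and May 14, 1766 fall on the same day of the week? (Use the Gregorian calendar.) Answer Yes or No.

No

From Nov 27, 1746 to May 14, 1766 is 7108 days.
7108 mod 7 = 3, so they are different weekdays.
(Nov 27, 1746 is a Sunday; May 14, 1766 is a Wednesday.)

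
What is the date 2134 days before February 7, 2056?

April 5, 2050

−365 (one year) → Feb 7, 2055 (1769 left).
−365 (one year) → Feb 7, 2054 (1404 left).
−365 (one year) → Feb 7, 2053 (1039 left).
−366 (one year; includes Feb 29, 2052) → Feb 7, 2052 (673 left).
−365 (one year) → Feb 7, 2051 (308 left).
−7 → Jan 31, 2051 (end of Jan, 31 days; 301 left).
−31 → Dec 31, 2050 (end of Dec, 31 days; 270 left).
−31 → Nov 30, 2050 (end of Nov, 30 days; 239 left).
−30 → Oct 31, 2050 (end of Oct, 31 days; 209 left).
−31 → Sep 30, 2050 (end of Sep, 30 days; 178 left).
−30 → Aug 31, 2050 (end of Aug, 31 days; 148 left).
−31 → Jul 31, 2050 (end of Jul, 31 days; 117 left).
−31 → Jun 30, 2050 (end of Jun, 30 days; 86 left).
−30 → May 31, 2050 (end of May, 31 days; 56 left).
−31 → Apr 30, 2050 (end of Apr, 30 days; 25 left).
−25 → Apr 5, 2050.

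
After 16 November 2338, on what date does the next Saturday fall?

November 19, 2338

Nov 16, 2338 is a Wednesday.
From Wednesday to the next Saturday is 3 days.
Nov 16, 2338 + 3 = Nov 19, 2338.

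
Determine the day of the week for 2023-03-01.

Doomsday rule: the anchor day for the 2000s is Tuesday. For year 23: 23÷12 = 1 r 11, and 11÷4 = 2, so 1+11+2 = 14.
Tuesday + 14 ≡ Tuesday — that's 2023's doomsday.
In March the doomsday date is Mar 14.
Mar 1 is 13 days before Mar 14; 13 mod 7 = 6, so Tuesday − 6 = Wednesday.

Wednesday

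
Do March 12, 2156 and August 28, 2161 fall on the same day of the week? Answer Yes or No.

Yes

From Mar 12, 2156 to Aug 28, 2161 is 1995 days.
1995 mod 7 = 0, so they are the same weekday.
(Mar 12, 2156 is a Friday; Aug 28, 2161 is a Friday.)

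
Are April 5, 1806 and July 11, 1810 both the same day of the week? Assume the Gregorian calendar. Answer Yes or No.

No

From Apr 5, 1806 to Jul 11, 1810 is 1558 days.
1558 mod 7 = 4, so they are different weekdays.
(Apr 5, 1806 is a Saturday; Jul 11, 1810 is a Wednesday.)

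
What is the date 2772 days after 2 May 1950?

December 3, 1957

+365 (one year) → May 2, 1951 (2407 left).
+366 (one year; includes Feb 29, 1952) → May 2, 1952 (2041 left).
+365 (one year) → May 2, 1953 (1676 left).
+365 (one year) → May 2, 1954 (1311 left).
+365 (one year) → May 2, 1955 (946 left).
+366 (one year; includes Feb 29, 1956) → May 2, 1956 (580 left).
+365 (one year) → May 2, 1957 (215 left).
May has 31 days: +30 → Jun 1, 1957 (185 left).
Jun has 30 days: +30 → Jul 1, 1957 (155 left).
Jul has 31 days: +31 → Aug 1, 1957 (124 left).
Aug has 31 days: +31 → Sep 1, 1957 (93 left).
Sep has 30 days: +30 → Oct 1, 1957 (63 left).
Oct has 31 days: +31 → Nov 1, 1957 (32 left).
Nov has 30 days: +30 → Dec 1, 1957 (2 left).
+2 → Dec 3, 1957.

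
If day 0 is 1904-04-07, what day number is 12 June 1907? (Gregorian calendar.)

Apr 7, 1904 → Apr 7, 1905: 365 days.
Apr 7, 1905 → Apr 7, 1906: 365 days.
Apr 7, 1906 → Apr 7, 1907: 365 days.
Apr 7, 1907 → May 7, 1907: 30 days (April has 30).
May 7, 1907 → Jun 7, 1907: 31 days (May has 31).
Jun 7, 1907 → Jun 12, 1907: 5 days.
Total: 1161 days.

1161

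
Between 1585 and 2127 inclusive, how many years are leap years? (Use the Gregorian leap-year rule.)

131

Multiples of 4 in [1585,2127]: 135.
Of those, multiples of 100: 6 (not leap unless ÷400).
Multiples of 400: 2.
Leap years = 135 − 6 + 2 = 131.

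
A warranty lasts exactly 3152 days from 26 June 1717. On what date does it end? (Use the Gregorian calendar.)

February 11, 1726

+365 (one year) → Jun 26, 1718 (2787 left).
+365 (one year) → Jun 26, 1719 (2422 left).
+366 (one year; includes Feb 29, 1720) → Jun 26, 1720 (2056 left).
+365 (one year) → Jun 26, 1721 (1691 left).
+365 (one year) → Jun 26, 1722 (1326 left).
+365 (one year) → Jun 26, 1723 (961 left).
+366 (one year; includes Feb 29, 1724) → Jun 26, 1724 (595 left).
+365 (one year) → Jun 26, 1725 (230 left).
Jun has 30 days: +5 → Jul 1, 1725 (225 left).
Jul has 31 days: +31 → Aug 1, 1725 (194 left).
Aug has 31 days: +31 → Sep 1, 1725 (163 left).
Sep has 30 days: +30 → Oct 1, 1725 (133 left).
Oct has 31 days: +31 → Nov 1, 1725 (102 left).
Nov has 30 days: +30 → Dec 1, 1725 (72 left).
Dec has 31 days: +31 → Jan 1, 1726 (41 left).
Jan has 31 days: +31 → Feb 1, 1726 (10 left).
+10 → Feb 11, 1726.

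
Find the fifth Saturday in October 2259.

October 1, 2259 is a Saturday.
The first Saturday is therefore October 1 (same day).
The fifth Saturday is 1 + 4×7 = October 29.

October 29, 2259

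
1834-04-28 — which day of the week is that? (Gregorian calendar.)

Monday

Doomsday rule: the anchor day for the 1800s is Friday. For year 34: 34÷12 = 2 r 10, and 10÷4 = 2, so 2+10+2 = 14.
Friday + 14 ≡ Friday — that's 1834's doomsday.
In April the doomsday date is Apr 4.
Apr 28 is 24 days after Apr 4; 24 mod 7 = 3, so Friday + 3 = Monday.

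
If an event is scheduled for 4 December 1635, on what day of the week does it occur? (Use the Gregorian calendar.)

Doomsday rule: the anchor day for the 1600s is Tuesday. For year 35: 35÷12 = 2 r 11, and 11÷4 = 2, so 2+11+2 = 15.
Tuesday + 15 ≡ Wednesday — that's 1635's doomsday.
In December the doomsday date is Dec 12.
Dec 4 is 8 days before Dec 12; 8 mod 7 = 1, so Wednesday − 1 = Tuesday.

Tuesday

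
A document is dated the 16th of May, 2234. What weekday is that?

Friday

Doomsday rule: the anchor day for the 2200s is Friday. For year 34: 34÷12 = 2 r 10, and 10÷4 = 2, so 2+10+2 = 14.
Friday + 14 ≡ Friday — that's 2234's doomsday.
In May the doomsday date is May 9.
May 16 is 7 days after May 9; 7 mod 7 = 0, so Friday + 0 = Friday.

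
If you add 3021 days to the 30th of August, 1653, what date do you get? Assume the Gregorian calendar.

December 7, 1661

+365 (one year) → Aug 30, 1654 (2656 left).
+365 (one year) → Aug 30, 1655 (2291 left).
+366 (one year; includes Feb 29, 1656) → Aug 30, 1656 (1925 left).
+365 (one year) → Aug 30, 1657 (1560 left).
+365 (one year) → Aug 30, 1658 (1195 left).
+365 (one year) → Aug 30, 1659 (830 left).
+366 (one year; includes Feb 29, 1660) → Aug 30, 1660 (464 left).
+365 (one year) → Aug 30, 1661 (99 left).
Aug has 31 days: +2 → Sep 1, 1661 (97 left).
Sep has 30 days: +30 → Oct 1, 1661 (67 left).
Oct has 31 days: +31 → Nov 1, 1661 (36 left).
Nov has 30 days: +30 → Dec 1, 1661 (6 left).
+6 → Dec 7, 1661.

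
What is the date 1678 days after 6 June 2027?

+366 (one year; includes Feb 29, 2028) → Jun 6, 2028 (1312 left).
+365 (one year) → Jun 6, 2029 (947 left).
+365 (one year) → Jun 6, 2030 (582 left).
+365 (one year) → Jun 6, 2031 (217 left).
Jun has 30 days: +25 → Jul 1, 2031 (192 left).
Jul has 31 days: +31 → Aug 1, 2031 (161 left).
Aug has 31 days: +31 → Sep 1, 2031 (130 left).
Sep has 30 days: +30 → Oct 1, 2031 (100 left).
Oct has 31 days: +31 → Nov 1, 2031 (69 left).
Nov has 30 days: +30 → Dec 1, 2031 (39 left).
Dec has 31 days: +31 → Jan 1, 2032 (8 left).
+8 → Jan 9, 2032.

January 9, 2032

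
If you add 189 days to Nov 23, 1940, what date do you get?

May 31, 1941

Nov has 30 days: +8 → Dec 1, 1940 (181 left).
Dec has 31 days: +31 → Jan 1, 1941 (150 left).
Jan has 31 days: +31 → Feb 1, 1941 (119 left).
Feb has 28 days: +28 → Mar 1, 1941 (91 left).
Mar has 31 days: +31 → Apr 1, 1941 (60 left).
Apr has 30 days: +30 → May 1, 1941 (30 left).
+30 → May 31, 1941.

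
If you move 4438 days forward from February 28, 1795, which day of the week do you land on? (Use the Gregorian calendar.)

Saturday

Feb 28, 1795 is a Saturday.
4438 mod 7 = 0, so 4438 days after a Saturday is Saturday + 0 = Saturday.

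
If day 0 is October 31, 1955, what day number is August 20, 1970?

5407

Oct 31, 1955 → Oct 31, 1956: 366 days (Feb 29, 1956 is in that span).
Oct 31, 1956 → Oct 31, 1957: 365 days.
Oct 31, 1957 → Oct 31, 1958: 365 days.
Oct 31, 1958 → Oct 31, 1959: 365 days.
Oct 31, 1959 → Oct 31, 1960: 366 days (Feb 29, 1960 is in that span).
Oct 31, 1960 → Oct 31, 1961: 365 days.
Oct 31, 1961 → Oct 31, 1962: 365 days.
Oct 31, 1962 → Oct 31, 1963: 365 days.
Oct 31, 1963 → Oct 31, 1964: 366 days (Feb 29, 1964 is in that span).
Oct 31, 1964 → Oct 31, 1965: 365 days.
Oct 31, 1965 → Oct 31, 1966: 365 days.
Oct 31, 1966 → Oct 31, 1967: 365 days.
Oct 31, 1967 → Oct 31, 1968: 366 days (Feb 29, 1968 is in that span).
Oct 31, 1968 → Oct 31, 1969: 365 days.
Oct 31, 1969 → Nov 30, 1969: 30 days (October has 31).
Nov 30, 1969 → Dec 30, 1969: 30 days (November has 30).
Dec 30, 1969 → Jan 30, 1970: 31 days (December has 31).
Jan 30, 1970 → Feb 28, 1970: 29 days (January has 31).
Feb 28, 1970 → Mar 28, 1970: 28 days (February has 28).
Mar 28, 1970 → Apr 28, 1970: 31 days (March has 31).
Apr 28, 1970 → May 28, 1970: 30 days (April has 30).
May 28, 1970 → Jun 28, 1970: 31 days (May has 31).
Jun 28, 1970 → Jul 28, 1970: 30 days (June has 30).
Jul 28, 1970 → Aug 20, 1970: 23 days.
Total: 5407 days.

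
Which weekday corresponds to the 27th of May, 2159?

Sunday

Doomsday rule: the anchor day for the 2100s is Sunday. For year 59: 59÷12 = 4 r 11, and 11÷4 = 2, so 4+11+2 = 17.
Sunday + 17 ≡ Wednesday — that's 2159's doomsday.
In May the doomsday date is May 9.
May 27 is 18 days after May 9; 18 mod 7 = 4, so Wednesday + 4 = Sunday.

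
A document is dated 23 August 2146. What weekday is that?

Tuesday

Doomsday rule: the anchor day for the 2100s is Sunday. For year 46: 46÷12 = 3 r 10, and 10÷4 = 2, so 3+10+2 = 15.
Sunday + 15 ≡ Monday — that's 2146's doomsday.
In August the doomsday date is Aug 8.
Aug 23 is 15 days after Aug 8; 15 mod 7 = 1, so Monday + 1 = Tuesday.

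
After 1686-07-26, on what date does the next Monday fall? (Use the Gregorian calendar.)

July 29, 1686

Jul 26, 1686 is a Friday.
From Friday to the next Monday is 3 days.
Jul 26, 1686 + 3 = Jul 29, 1686.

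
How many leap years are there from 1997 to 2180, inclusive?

Multiples of 4 in [1997,2180]: 46.
Of those, multiples of 100: 2 (not leap unless ÷400).
Multiples of 400: 1.
Leap years = 46 − 2 + 1 = 45.

45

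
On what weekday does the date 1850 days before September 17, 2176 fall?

Sunday

Sep 17, 2176 is a Tuesday.
1850 mod 7 = 2, so 1850 days before a Tuesday is Tuesday − 2 = Sunday.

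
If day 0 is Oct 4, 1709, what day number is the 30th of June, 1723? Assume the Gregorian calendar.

5017

Oct 4, 1709 → Oct 4, 1710: 365 days.
Oct 4, 1710 → Oct 4, 1711: 365 days.
Oct 4, 1711 → Oct 4, 1712: 366 days (Feb 29, 1712 is in that span).
Oct 4, 1712 → Oct 4, 1713: 365 days.
Oct 4, 1713 → Oct 4, 1714: 365 days.
Oct 4, 1714 → Oct 4, 1715: 365 days.
Oct 4, 1715 → Oct 4, 1716: 366 days (Feb 29, 1716 is in that span).
Oct 4, 1716 → Oct 4, 1717: 365 days.
Oct 4, 1717 → Oct 4, 1718: 365 days.
Oct 4, 1718 → Oct 4, 1719: 365 days.
Oct 4, 1719 → Oct 4, 1720: 366 days (Feb 29, 1720 is in that span).
Oct 4, 1720 → Oct 4, 1721: 365 days.
Oct 4, 1721 → Oct 4, 1722: 365 days.
Oct 4, 1722 → Nov 4, 1722: 31 days (October has 31).
Nov 4, 1722 → Dec 4, 1722: 30 days (November has 30).
Dec 4, 1722 → Jan 4, 1723: 31 days (December has 31).
Jan 4, 1723 → Feb 4, 1723: 31 days (January has 31).
Feb 4, 1723 → Mar 4, 1723: 28 days (February has 28).
Mar 4, 1723 → Apr 4, 1723: 31 days (March has 31).
Apr 4, 1723 → May 4, 1723: 30 days (April has 30).
May 4, 1723 → Jun 4, 1723: 31 days (May has 31).
Jun 4, 1723 → Jun 30, 1723: 26 days.
Total: 5017 days.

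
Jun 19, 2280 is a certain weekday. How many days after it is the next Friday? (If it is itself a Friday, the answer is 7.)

6

Jun 19, 2280 is a Saturday.
From Saturday to the next Friday is 6 days.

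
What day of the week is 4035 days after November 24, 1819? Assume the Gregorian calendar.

Saturday

Nov 24, 1819 is a Wednesday.
4035 mod 7 = 3, so 4035 days after a Wednesday is Wednesday + 3 = Saturday.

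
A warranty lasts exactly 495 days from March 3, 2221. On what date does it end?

July 11, 2222

+365 (one year) → Mar 3, 2222 (130 left).
Mar has 31 days: +29 → Apr 1, 2222 (101 left).
Apr has 30 days: +30 → May 1, 2222 (71 left).
May has 31 days: +31 → Jun 1, 2222 (40 left).
Jun has 30 days: +30 → Jul 1, 2222 (10 left).
+10 → Jul 11, 2222.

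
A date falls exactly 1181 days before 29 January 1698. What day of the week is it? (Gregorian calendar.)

Friday

Jan 29, 1698 is a Wednesday.
1181 mod 7 = 5, so 1181 days before a Wednesday is Wednesday − 5 = Friday.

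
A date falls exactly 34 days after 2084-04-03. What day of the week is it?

Sunday

Apr 3, 2084 is a Monday.
34 mod 7 = 6, so 34 days after a Monday is Monday + 6 = Sunday.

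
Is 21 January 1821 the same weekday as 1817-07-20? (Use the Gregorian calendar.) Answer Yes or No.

From Jul 20, 1817 to Jan 21, 1821 is 1281 days.
1281 mod 7 = 0, so they are the same weekday.
(Jul 20, 1817 is a Sunday; Jan 21, 1821 is a Sunday.)

Yes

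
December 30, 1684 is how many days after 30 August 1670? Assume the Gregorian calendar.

5236

Aug 30, 1670 → Aug 30, 1671: 365 days.
Aug 30, 1671 → Aug 30, 1672: 366 days (Feb 29, 1672 is in that span).
Aug 30, 1672 → Aug 30, 1673: 365 days.
Aug 30, 1673 → Aug 30, 1674: 365 days.
Aug 30, 1674 → Aug 30, 1675: 365 days.
Aug 30, 1675 → Aug 30, 1676: 366 days (Feb 29, 1676 is in that span).
Aug 30, 1676 → Aug 30, 1677: 365 days.
Aug 30, 1677 → Aug 30, 1678: 365 days.
Aug 30, 1678 → Aug 30, 1679: 365 days.
Aug 30, 1679 → Aug 30, 1680: 366 days (Feb 29, 1680 is in that span).
Aug 30, 1680 → Aug 30, 1681: 365 days.
Aug 30, 1681 → Aug 30, 1682: 365 days.
Aug 30, 1682 → Aug 30, 1683: 365 days.
Aug 30, 1683 → Aug 30, 1684: 366 days (Feb 29, 1684 is in that span).
Aug 30, 1684 → Sep 30, 1684: 31 days (August has 31).
Sep 30, 1684 → Oct 30, 1684: 30 days (September has 30).
Oct 30, 1684 → Nov 30, 1684: 31 days (October has 31).
Nov 30, 1684 → Dec 30, 1684: 30 days.
Total: 5236 days.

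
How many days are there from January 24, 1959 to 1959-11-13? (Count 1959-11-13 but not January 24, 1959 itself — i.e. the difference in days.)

293

Jan 24, 1959 → Feb 24, 1959: 31 days (January has 31).
Feb 24, 1959 → Mar 24, 1959: 28 days (February has 28).
Mar 24, 1959 → Apr 24, 1959: 31 days (March has 31).
Apr 24, 1959 → May 24, 1959: 30 days (April has 30).
May 24, 1959 → Jun 24, 1959: 31 days (May has 31).
Jun 24, 1959 → Jul 24, 1959: 30 days (June has 30).
Jul 24, 1959 → Aug 24, 1959: 31 days (July has 31).
Aug 24, 1959 → Sep 24, 1959: 31 days (August has 31).
Sep 24, 1959 → Oct 24, 1959: 30 days (September has 30).
Oct 24, 1959 → Nov 13, 1959: 20 days.
Total: 293 days.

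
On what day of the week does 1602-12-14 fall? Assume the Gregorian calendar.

Doomsday rule: the anchor day for the 1600s is Tuesday. For year 02: 2÷12 = 0 r 2, and 2÷4 = 0, so 0+2+0 = 2.
Tuesday + 2 ≡ Thursday — that's 1602's doomsday.
In December the doomsday date is Dec 12.
Dec 14 is 2 days after Dec 12; 2 mod 7 = 2, so Thursday + 2 = Saturday.

Saturday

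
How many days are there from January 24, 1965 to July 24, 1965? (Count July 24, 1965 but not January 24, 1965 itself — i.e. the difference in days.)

Jan 24, 1965 → Feb 24, 1965: 31 days (January has 31).
Feb 24, 1965 → Mar 24, 1965: 28 days (February has 28).
Mar 24, 1965 → Apr 24, 1965: 31 days (March has 31).
Apr 24, 1965 → May 24, 1965: 30 days (April has 30).
May 24, 1965 → Jun 24, 1965: 31 days (May has 31).
Jun 24, 1965 → Jul 24, 1965: 30 days.
Total: 181 days.

181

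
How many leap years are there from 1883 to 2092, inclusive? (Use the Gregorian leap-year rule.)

52

Multiples of 4 in [1883,2092]: 53.
Of those, multiples of 100: 2 (not leap unless ÷400).
Multiples of 400: 1.
Leap years = 53 − 2 + 1 = 52.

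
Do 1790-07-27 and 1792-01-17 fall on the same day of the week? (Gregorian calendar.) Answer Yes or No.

Yes

From Jul 27, 1790 to Jan 17, 1792 is 539 days.
539 mod 7 = 0, so they are the same weekday.
(Jul 27, 1790 is a Tuesday; Jan 17, 1792 is a Tuesday.)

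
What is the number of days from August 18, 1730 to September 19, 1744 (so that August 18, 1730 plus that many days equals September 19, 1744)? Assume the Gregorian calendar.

5146

Aug 18, 1730 → Aug 18, 1731: 365 days.
Aug 18, 1731 → Aug 18, 1732: 366 days (Feb 29, 1732 is in that span).
Aug 18, 1732 → Aug 18, 1733: 365 days.
Aug 18, 1733 → Aug 18, 1734: 365 days.
Aug 18, 1734 → Aug 18, 1735: 365 days.
Aug 18, 1735 → Aug 18, 1736: 366 days (Feb 29, 1736 is in that span).
Aug 18, 1736 → Aug 18, 1737: 365 days.
Aug 18, 1737 → Aug 18, 1738: 365 days.
Aug 18, 1738 → Aug 18, 1739: 365 days.
Aug 18, 1739 → Aug 18, 1740: 366 days (Feb 29, 1740 is in that span).
Aug 18, 1740 → Aug 18, 1741: 365 days.
Aug 18, 1741 → Aug 18, 1742: 365 days.
Aug 18, 1742 → Aug 18, 1743: 365 days.
Aug 18, 1743 → Sep 18, 1743: 31 days (August has 31).
Sep 18, 1743 → Oct 18, 1743: 30 days (September has 30).
Oct 18, 1743 → Nov 18, 1743: 31 days (October has 31).
Nov 18, 1743 → Dec 18, 1743: 30 days (November has 30).
Dec 18, 1743 → Jan 18, 1744: 31 days (December has 31).
Jan 18, 1744 → Feb 18, 1744: 31 days (January has 31).
Feb 18, 1744 → Mar 18, 1744: 29 days (February has 29).
Mar 18, 1744 → Apr 18, 1744: 31 days (March has 31).
Apr 18, 1744 → May 18, 1744: 30 days (April has 30).
May 18, 1744 → Jun 18, 1744: 31 days (May has 31).
Jun 18, 1744 → Jul 18, 1744: 30 days (June has 30).
Jul 18, 1744 → Aug 18, 1744: 31 days (July has 31).
Aug 18, 1744 → Sep 18, 1744: 31 days (August has 31).
Sep 18, 1744 → Sep 19, 1744: 1 days.
Total: 5146 days.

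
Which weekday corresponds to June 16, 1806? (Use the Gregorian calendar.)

Monday

Doomsday rule: the anchor day for the 1800s is Friday. For year 06: 6÷12 = 0 r 6, and 6÷4 = 1, so 0+6+1 = 7.
Friday + 7 ≡ Friday — that's 1806's doomsday.
In June the doomsday date is Jun 6.
Jun 16 is 10 days after Jun 6; 10 mod 7 = 3, so Friday + 3 = Monday.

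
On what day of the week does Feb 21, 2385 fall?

Doomsday rule: the anchor day for the 2300s is Wednesday. For year 85: 85÷12 = 7 r 1, and 1÷4 = 0, so 7+1+0 = 8.
Wednesday + 8 ≡ Thursday — that's 2385's doomsday.
In February the doomsday date is Feb 28 (2385 is not a leap year).
Feb 21 is 7 days before Feb 28; 7 mod 7 = 0, so Thursday − 0 = Thursday.

Thursday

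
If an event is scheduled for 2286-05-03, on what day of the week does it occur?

Monday

Doomsday rule: the anchor day for the 2200s is Friday. For year 86: 86÷12 = 7 r 2, and 2÷4 = 0, so 7+2+0 = 9.
Friday + 9 ≡ Sunday — that's 2286's doomsday.
In May the doomsday date is May 9.
May 3 is 6 days before May 9; 6 mod 7 = 6, so Sunday − 6 = Monday.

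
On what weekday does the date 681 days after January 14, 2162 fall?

First find the weekday of Jan 14, 2162. Doomsday rule: the anchor day for the 2100s is Sunday. For year 62: 62÷12 = 5 r 2, and 2÷4 = 0, so 5+2+0 = 7.
Sunday + 7 ≡ Sunday — that's 2162's doomsday.
In January the doomsday date is Jan 3 (2162 is not a leap year).
Jan 14 is 11 days after Jan 3; 11 mod 7 = 4, so Sunday + 4 = Thursday.
681 mod 7 = 2, so 681 days after a Thursday is Thursday + 2 = Saturday.

Saturday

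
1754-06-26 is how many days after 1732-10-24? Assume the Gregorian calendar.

Oct 24, 1732 → Oct 24, 1733: 365 days.
Oct 24, 1733 → Oct 24, 1734: 365 days.
Oct 24, 1734 → Oct 24, 1735: 365 days.
Oct 24, 1735 → Oct 24, 1736: 366 days (Feb 29, 1736 is in that span).
Oct 24, 1736 → Oct 24, 1737: 365 days.
Oct 24, 1737 → Oct 24, 1738: 365 days.
Oct 24, 1738 → Oct 24, 1739: 365 days.
Oct 24, 1739 → Oct 24, 1740: 366 days (Feb 29, 1740 is in that span).
Oct 24, 1740 → Oct 24, 1741: 365 days.
Oct 24, 1741 → Oct 24, 1742: 365 days.
Oct 24, 1742 → Oct 24, 1743: 365 days.
Oct 24, 1743 → Oct 24, 1744: 366 days (Feb 29, 1744 is in that span).
Oct 24, 1744 → Oct 24, 1745: 365 days.
Oct 24, 1745 → Oct 24, 1746: 365 days.
Oct 24, 1746 → Oct 24, 1747: 365 days.
Oct 24, 1747 → Oct 24, 1748: 366 days (Feb 29, 1748 is in that span).
Oct 24, 1748 → Oct 24, 1749: 365 days.
Oct 24, 1749 → Oct 24, 1750: 365 days.
Oct 24, 1750 → Oct 24, 1751: 365 days.
Oct 24, 1751 → Oct 24, 1752: 366 days (Feb 29, 1752 is in that span).
Oct 24, 1752 → Oct 24, 1753: 365 days.
Oct 24, 1753 → Nov 24, 1753: 31 days (October has 31).
Nov 24, 1753 → Dec 24, 1753: 30 days (November has 30).
Dec 24, 1753 → Jan 24, 1754: 31 days (December has 31).
Jan 24, 1754 → Feb 24, 1754: 31 days (January has 31).
Feb 24, 1754 → Mar 24, 1754: 28 days (February has 28).
Mar 24, 1754 → Apr 24, 1754: 31 days (March has 31).
Apr 24, 1754 → May 24, 1754: 30 days (April has 30).
May 24, 1754 → Jun 24, 1754: 31 days (May has 31).
Jun 24, 1754 → Jun 26, 1754: 2 days.
Total: 7915 days.

7915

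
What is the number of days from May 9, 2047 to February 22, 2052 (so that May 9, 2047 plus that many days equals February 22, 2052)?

May 9, 2047 → May 9, 2048: 366 days (Feb 29, 2048 is in that span).
May 9, 2048 → May 9, 2049: 365 days.
May 9, 2049 → May 9, 2050: 365 days.
May 9, 2050 → May 9, 2051: 365 days.
May 9, 2051 → Jun 9, 2051: 31 days (May has 31).
Jun 9, 2051 → Jul 9, 2051: 30 days (June has 30).
Jul 9, 2051 → Aug 9, 2051: 31 days (July has 31).
Aug 9, 2051 → Sep 9, 2051: 31 days (August has 31).
Sep 9, 2051 → Oct 9, 2051: 30 days (September has 30).
Oct 9, 2051 → Nov 9, 2051: 31 days (October has 31).
Nov 9, 2051 → Dec 9, 2051: 30 days (November has 30).
Dec 9, 2051 → Jan 9, 2052: 31 days (December has 31).
Jan 9, 2052 → Feb 9, 2052: 31 days (January has 31).
Feb 9, 2052 → Feb 22, 2052: 13 days.
Total: 1750 days.

1750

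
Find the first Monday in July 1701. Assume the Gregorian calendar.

July 1, 1701 is a Friday.
The first Monday is therefore July 4 (3 days later).

July 4, 1701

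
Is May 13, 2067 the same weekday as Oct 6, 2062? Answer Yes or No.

Yes

From Oct 6, 2062 to May 13, 2067 is 1680 days.
1680 mod 7 = 0, so they are the same weekday.
(Oct 6, 2062 is a Friday; May 13, 2067 is a Friday.)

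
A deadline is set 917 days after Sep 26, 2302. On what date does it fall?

March 31, 2305

+365 (one year) → Sep 26, 2303 (552 left).
+366 (one year; includes Feb 29, 2304) → Sep 26, 2304 (186 left).
Sep has 30 days: +5 → Oct 1, 2304 (181 left).
Oct has 31 days: +31 → Nov 1, 2304 (150 left).
Nov has 30 days: +30 → Dec 1, 2304 (120 left).
Dec has 31 days: +31 → Jan 1, 2305 (89 left).
Jan has 31 days: +31 → Feb 1, 2305 (58 left).
Feb has 28 days: +28 → Mar 1, 2305 (30 left).
+30 → Mar 31, 2305.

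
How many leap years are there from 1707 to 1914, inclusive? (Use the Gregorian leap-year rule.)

Multiples of 4 in [1707,1914]: 52.
Of those, multiples of 100: 2 (not leap unless ÷400).
Multiples of 400: 0.
Leap years = 52 − 2 + 0 = 50.

50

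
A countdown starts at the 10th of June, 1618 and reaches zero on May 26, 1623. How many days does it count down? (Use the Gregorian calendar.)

Jun 10, 1618 → Jun 10, 1619: 365 days.
Jun 10, 1619 → Jun 10, 1620: 366 days (Feb 29, 1620 is in that span).
Jun 10, 1620 → Jun 10, 1621: 365 days.
Jun 10, 1621 → Jun 10, 1622: 365 days.
Jun 10, 1622 → Jul 10, 1622: 30 days (June has 30).
Jul 10, 1622 → Aug 10, 1622: 31 days (July has 31).
Aug 10, 1622 → Sep 10, 1622: 31 days (August has 31).
Sep 10, 1622 → Oct 10, 1622: 30 days (September has 30).
Oct 10, 1622 → Nov 10, 1622: 31 days (October has 31).
Nov 10, 1622 → Dec 10, 1622: 30 days (November has 30).
Dec 10, 1622 → Jan 10, 1623: 31 days (December has 31).
Jan 10, 1623 → Feb 10, 1623: 31 days (January has 31).
Feb 10, 1623 → Mar 10, 1623: 28 days (February has 28).
Mar 10, 1623 → Apr 10, 1623: 31 days (March has 31).
Apr 10, 1623 → May 10, 1623: 30 days (April has 30).
May 10, 1623 → May 26, 1623: 16 days.
Total: 1811 days.

1811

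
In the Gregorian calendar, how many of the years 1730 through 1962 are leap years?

56

Multiples of 4 in [1730,1962]: 58.
Of those, multiples of 100: 2 (not leap unless ÷400).
Multiples of 400: 0.
Leap years = 58 − 2 + 0 = 56.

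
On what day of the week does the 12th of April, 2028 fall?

Doomsday rule: the anchor day for the 2000s is Tuesday. For year 28: 28÷12 = 2 r 4, and 4÷4 = 1, so 2+4+1 = 7.
Tuesday + 7 ≡ Tuesday — that's 2028's doomsday.
In April the doomsday date is Apr 4.
Apr 12 is 8 days after Apr 4; 8 mod 7 = 1, so Tuesday + 1 = Wednesday.

Wednesday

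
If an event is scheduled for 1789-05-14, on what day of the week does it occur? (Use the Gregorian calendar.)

Thursday

Doomsday rule: the anchor day for the 1700s is Sunday. For year 89: 89÷12 = 7 r 5, and 5÷4 = 1, so 7+5+1 = 13.
Sunday + 13 ≡ Saturday — that's 1789's doomsday.
In May the doomsday date is May 9.
May 14 is 5 days after May 9; 5 mod 7 = 5, so Saturday + 5 = Thursday.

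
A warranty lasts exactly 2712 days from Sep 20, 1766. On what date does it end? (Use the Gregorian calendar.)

February 22, 1774

+365 (one year) → Sep 20, 1767 (2347 left).
+366 (one year; includes Feb 29, 1768) → Sep 20, 1768 (1981 left).
+365 (one year) → Sep 20, 1769 (1616 left).
+365 (one year) → Sep 20, 1770 (1251 left).
+365 (one year) → Sep 20, 1771 (886 left).
+366 (one year; includes Feb 29, 1772) → Sep 20, 1772 (520 left).
+365 (one year) → Sep 20, 1773 (155 left).
Sep has 30 days: +11 → Oct 1, 1773 (144 left).
Oct has 31 days: +31 → Nov 1, 1773 (113 left).
Nov has 30 days: +30 → Dec 1, 1773 (83 left).
Dec has 31 days: +31 → Jan 1, 1774 (52 left).
Jan has 31 days: +31 → Feb 1, 1774 (21 left).
+21 → Feb 22, 1774.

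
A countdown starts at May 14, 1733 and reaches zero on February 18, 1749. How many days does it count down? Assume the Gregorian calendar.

May 14, 1733 → May 14, 1734: 365 days.
May 14, 1734 → May 14, 1735: 365 days.
May 14, 1735 → May 14, 1736: 366 days (Feb 29, 1736 is in that span).
May 14, 1736 → May 14, 1737: 365 days.
May 14, 1737 → May 14, 1738: 365 days.
May 14, 1738 → May 14, 1739: 365 days.
May 14, 1739 → May 14, 1740: 366 days (Feb 29, 1740 is in that span).
May 14, 1740 → May 14, 1741: 365 days.
May 14, 1741 → May 14, 1742: 365 days.
May 14, 1742 → May 14, 1743: 365 days.
May 14, 1743 → May 14, 1744: 366 days (Feb 29, 1744 is in that span).
May 14, 1744 → May 14, 1745: 365 days.
May 14, 1745 → May 14, 1746: 365 days.
May 14, 1746 → May 14, 1747: 365 days.
May 14, 1747 → May 14, 1748: 366 days (Feb 29, 1748 is in that span).
May 14, 1748 → Jun 14, 1748: 31 days (May has 31).
Jun 14, 1748 → Jul 14, 1748: 30 days (June has 30).
Jul 14, 1748 → Aug 14, 1748: 31 days (July has 31).
Aug 14, 1748 → Sep 14, 1748: 31 days (August has 31).
Sep 14, 1748 → Oct 14, 1748: 30 days (September has 30).
Oct 14, 1748 → Nov 14, 1748: 31 days (October has 31).
Nov 14, 1748 → Dec 14, 1748: 30 days (November has 30).
Dec 14, 1748 → Jan 14, 1749: 31 days (December has 31).
Jan 14, 1749 → Feb 14, 1749: 31 days (January has 31).
Feb 14, 1749 → Feb 18, 1749: 4 days.
Total: 5759 days.

5759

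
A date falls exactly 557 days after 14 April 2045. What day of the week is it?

Apr 14, 2045 is a Friday.
557 mod 7 = 4, so 557 days after a Friday is Friday + 4 = Tuesday.

Tuesday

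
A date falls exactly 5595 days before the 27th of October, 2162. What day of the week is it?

Oct 27, 2162 is a Wednesday.
5595 mod 7 = 2, so 5595 days before a Wednesday is Wednesday − 2 = Monday.

Monday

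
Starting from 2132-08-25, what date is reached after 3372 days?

+365 (one year) → Aug 25, 2133 (3007 left).
+365 (one year) → Aug 25, 2134 (2642 left).
+365 (one year) → Aug 25, 2135 (2277 left).
+366 (one year; includes Feb 29, 2136) → Aug 25, 2136 (1911 left).
+365 (one year) → Aug 25, 2137 (1546 left).
+365 (one year) → Aug 25, 2138 (1181 left).
+365 (one year) → Aug 25, 2139 (816 left).
+366 (one year; includes Feb 29, 2140) → Aug 25, 2140 (450 left).
+365 (one year) → Aug 25, 2141 (85 left).
Aug has 31 days: +7 → Sep 1, 2141 (78 left).
Sep has 30 days: +30 → Oct 1, 2141 (48 left).
Oct has 31 days: +31 → Nov 1, 2141 (17 left).
+17 → Nov 18, 2141.

November 18, 2141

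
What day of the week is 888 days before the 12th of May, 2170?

First find the weekday of May 12, 2170. Doomsday rule: the anchor day for the 2100s is Sunday. For year 70: 70÷12 = 5 r 10, and 10÷4 = 2, so 5+10+2 = 17.
Sunday + 17 ≡ Wednesday — that's 2170's doomsday.
In May the doomsday date is May 9.
May 12 is 3 days after May 9; 3 mod 7 = 3, so Wednesday + 3 = Saturday.
888 mod 7 = 6, so 888 days before a Saturday is Saturday − 6 = Sunday.

Sunday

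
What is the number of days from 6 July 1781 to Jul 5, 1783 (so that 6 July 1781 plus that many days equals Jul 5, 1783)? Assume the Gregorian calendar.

Jul 6, 1781 → Jul 6, 1782: 365 days.
Jul 6, 1782 → Aug 6, 1782: 31 days (July has 31).
Aug 6, 1782 → Sep 6, 1782: 31 days (August has 31).
Sep 6, 1782 → Oct 6, 1782: 30 days (September has 30).
Oct 6, 1782 → Nov 6, 1782: 31 days (October has 31).
Nov 6, 1782 → Dec 6, 1782: 30 days (November has 30).
Dec 6, 1782 → Jan 6, 1783: 31 days (December has 31).
Jan 6, 1783 → Feb 6, 1783: 31 days (January has 31).
Feb 6, 1783 → Mar 6, 1783: 28 days (February has 28).
Mar 6, 1783 → Apr 6, 1783: 31 days (March has 31).
Apr 6, 1783 → May 6, 1783: 30 days (April has 30).
May 6, 1783 → Jun 6, 1783: 31 days (May has 31).
Jun 6, 1783 → Jul 5, 1783: 29 days.
Total: 729 days.

729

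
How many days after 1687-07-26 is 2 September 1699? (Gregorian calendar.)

4421

Jul 26, 1687 → Jul 26, 1688: 366 days (Feb 29, 1688 is in that span).
Jul 26, 1688 → Jul 26, 1689: 365 days.
Jul 26, 1689 → Jul 26, 1690: 365 days.
Jul 26, 1690 → Jul 26, 1691: 365 days.
Jul 26, 1691 → Jul 26, 1692: 366 days (Feb 29, 1692 is in that span).
Jul 26, 1692 → Jul 26, 1693: 365 days.
Jul 26, 1693 → Jul 26, 1694: 365 days.
Jul 26, 1694 → Jul 26, 1695: 365 days.
Jul 26, 1695 → Jul 26, 1696: 366 days (Feb 29, 1696 is in that span).
Jul 26, 1696 → Jul 26, 1697: 365 days.
Jul 26, 1697 → Jul 26, 1698: 365 days.
Jul 26, 1698 → Jul 26, 1699: 365 days.
Jul 26, 1699 → Aug 26, 1699: 31 days (July has 31).
Aug 26, 1699 → Sep 2, 1699: 7 days.
Total: 4421 days.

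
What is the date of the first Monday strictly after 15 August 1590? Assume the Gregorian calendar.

August 20, 1590

Aug 15, 1590 is a Wednesday.
From Wednesday to the next Monday is 5 days.
Aug 15, 1590 + 5 = Aug 20, 1590.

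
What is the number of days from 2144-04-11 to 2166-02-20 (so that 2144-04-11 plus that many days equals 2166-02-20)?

Apr 11, 2144 → Apr 11, 2145: 365 days.
Apr 11, 2145 → Apr 11, 2146: 365 days.
Apr 11, 2146 → Apr 11, 2147: 365 days.
Apr 11, 2147 → Apr 11, 2148: 366 days (Feb 29, 2148 is in that span).
Apr 11, 2148 → Apr 11, 2149: 365 days.
Apr 11, 2149 → Apr 11, 2150: 365 days.
Apr 11, 2150 → Apr 11, 2151: 365 days.
Apr 11, 2151 → Apr 11, 2152: 366 days (Feb 29, 2152 is in that span).
Apr 11, 2152 → Apr 11, 2153: 365 days.
Apr 11, 2153 → Apr 11, 2154: 365 days.
Apr 11, 2154 → Apr 11, 2155: 365 days.
Apr 11, 2155 → Apr 11, 2156: 366 days (Feb 29, 2156 is in that span).
Apr 11, 2156 → Apr 11, 2157: 365 days.
Apr 11, 2157 → Apr 11, 2158: 365 days.
Apr 11, 2158 → Apr 11, 2159: 365 days.
Apr 11, 2159 → Apr 11, 2160: 366 days (Feb 29, 2160 is in that span).
Apr 11, 2160 → Apr 11, 2161: 365 days.
Apr 11, 2161 → Apr 11, 2162: 365 days.
Apr 11, 2162 → Apr 11, 2163: 365 days.
Apr 11, 2163 → Apr 11, 2164: 366 days (Feb 29, 2164 is in that span).
Apr 11, 2164 → Apr 11, 2165: 365 days.
Apr 11, 2165 → May 11, 2165: 30 days (April has 30).
May 11, 2165 → Jun 11, 2165: 31 days (May has 31).
Jun 11, 2165 → Jul 11, 2165: 30 days (June has 30).
Jul 11, 2165 → Aug 11, 2165: 31 days (July has 31).
Aug 11, 2165 → Sep 11, 2165: 31 days (August has 31).
Sep 11, 2165 → Oct 11, 2165: 30 days (September has 30).
Oct 11, 2165 → Nov 11, 2165: 31 days (October has 31).
Nov 11, 2165 → Dec 11, 2165: 30 days (November has 30).
Dec 11, 2165 → Jan 11, 2166: 31 days (December has 31).
Jan 11, 2166 → Feb 11, 2166: 31 days (January has 31).
Feb 11, 2166 → Feb 20, 2166: 9 days.
Total: 7985 days.

7985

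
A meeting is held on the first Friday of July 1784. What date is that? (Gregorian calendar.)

July 2, 1784

July 1, 1784 is a Thursday.
The first Friday is therefore July 2 (1 days later).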